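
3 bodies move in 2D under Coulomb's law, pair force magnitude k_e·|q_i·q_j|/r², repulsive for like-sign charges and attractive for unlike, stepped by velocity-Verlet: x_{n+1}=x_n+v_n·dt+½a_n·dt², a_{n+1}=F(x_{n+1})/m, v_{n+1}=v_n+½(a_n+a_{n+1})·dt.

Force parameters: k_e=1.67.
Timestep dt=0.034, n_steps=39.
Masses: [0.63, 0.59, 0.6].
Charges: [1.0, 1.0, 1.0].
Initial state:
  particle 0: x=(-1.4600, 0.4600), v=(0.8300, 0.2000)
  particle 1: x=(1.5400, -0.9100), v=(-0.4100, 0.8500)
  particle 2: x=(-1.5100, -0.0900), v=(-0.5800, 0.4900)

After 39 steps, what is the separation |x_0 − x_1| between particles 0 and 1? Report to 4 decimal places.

step 0: x0=(-1.4600, 0.4600) x1=(1.5400, -0.9100) x2=(-1.5100, -0.0900)
step 1: x0=(-1.4315, 0.4719) x1=(1.5264, -0.8812) x2=(-1.5304, -0.0786)
step 2: x0=(-1.4014, 0.4935) x1=(1.5133, -0.8526) x2=(-1.5528, -0.0771)
step 3: x0=(-1.3694, 0.5237) x1=(1.5009, -0.8243) x2=(-1.5780, -0.0846)
step 4: x0=(-1.3353, 0.5611) x1=(1.4890, -0.7961) x2=(-1.6060, -0.0993)
step 5: x0=(-1.2992, 0.6042) x1=(1.4778, -0.7682) x2=(-1.6367, -0.1198)
step 6: x0=(-1.2613, 0.6518) x1=(1.4672, -0.7404) x2=(-1.6699, -0.1448)
step 7: x0=(-1.2220, 0.7029) x1=(1.4573, -0.7129) x2=(-1.7051, -0.1733)
step 8: x0=(-1.1815, 0.7569) x1=(1.4479, -0.6856) x2=(-1.7423, -0.2046)
step 9: x0=(-1.1400, 0.8132) x1=(1.4392, -0.6586) x2=(-1.7811, -0.2381)
step 10: x0=(-1.0978, 0.8713) x1=(1.4312, -0.6317) x2=(-1.8212, -0.2733)
step 11: x0=(-1.0550, 0.9311) x1=(1.4237, -0.6051) x2=(-1.8626, -0.3100)
step 12: x0=(-1.0118, 0.9922) x1=(1.4169, -0.5788) x2=(-1.9051, -0.3479)
step 13: x0=(-0.9682, 1.0545) x1=(1.4107, -0.5526) x2=(-1.9486, -0.3868)
step 14: x0=(-0.9243, 1.1179) x1=(1.4051, -0.5267) x2=(-1.9930, -0.4266)
step 15: x0=(-0.8803, 1.1821) x1=(1.4001, -0.5010) x2=(-2.0381, -0.4671)
step 16: x0=(-0.8361, 1.2473) x1=(1.3958, -0.4756) x2=(-2.0840, -0.5083)
step 17: x0=(-0.7919, 1.3131) x1=(1.3920, -0.4504) x2=(-2.1306, -0.5500)
step 18: x0=(-0.7476, 1.3798) x1=(1.3888, -0.4255) x2=(-2.1777, -0.5923)
step 19: x0=(-0.7033, 1.4470) x1=(1.3862, -0.4008) x2=(-2.2255, -0.6349)
step 20: x0=(-0.6590, 1.5150) x1=(1.3842, -0.3764) x2=(-2.2737, -0.6780)
step 21: x0=(-0.6148, 1.5835) x1=(1.3827, -0.3523) x2=(-2.3225, -0.7215)
step 22: x0=(-0.5706, 1.6526) x1=(1.3817, -0.3284) x2=(-2.3717, -0.7653)
step 23: x0=(-0.5266, 1.7222) x1=(1.3813, -0.3048) x2=(-2.4214, -0.8094)
step 24: x0=(-0.4826, 1.7924) x1=(1.3814, -0.2815) x2=(-2.4715, -0.8538)
step 25: x0=(-0.4387, 1.8631) x1=(1.3820, -0.2585) x2=(-2.5219, -0.8984)
step 26: x0=(-0.3949, 1.9343) x1=(1.3830, -0.2357) x2=(-2.5727, -0.9434)
step 27: x0=(-0.3512, 2.0060) x1=(1.3846, -0.2133) x2=(-2.6239, -0.9885)
step 28: x0=(-0.3076, 2.0781) x1=(1.3865, -0.1911) x2=(-2.6754, -1.0339)
step 29: x0=(-0.2641, 2.1507) x1=(1.3889, -0.1692) x2=(-2.7272, -1.0794)
step 30: x0=(-0.2207, 2.2238) x1=(1.3917, -0.1476) x2=(-2.7793, -1.1252)
step 31: x0=(-0.1775, 2.2974) x1=(1.3949, -0.1263) x2=(-2.8317, -1.1711)
step 32: x0=(-0.1343, 2.3713) x1=(1.3985, -0.1053) x2=(-2.8843, -1.2172)
step 33: x0=(-0.0913, 2.4457) x1=(1.4025, -0.0845) x2=(-2.9372, -1.2635)
step 34: x0=(-0.0483, 2.5205) x1=(1.4068, -0.0641) x2=(-2.9904, -1.3099)
step 35: x0=(-0.0054, 2.5957) x1=(1.4114, -0.0439) x2=(-3.0438, -1.3565)
step 36: x0=(0.0374, 2.6713) x1=(1.4164, -0.0240) x2=(-3.0974, -1.4033)
step 37: x0=(0.0801, 2.7473) x1=(1.4216, -0.0044) x2=(-3.1512, -1.4502)
step 38: x0=(0.1227, 2.8237) x1=(1.4272, 0.0150) x2=(-3.2052, -1.4972)
step 39: x0=(0.1653, 2.9005) x1=(1.4330, 0.0340) x2=(-3.2594, -1.5443)

3.1343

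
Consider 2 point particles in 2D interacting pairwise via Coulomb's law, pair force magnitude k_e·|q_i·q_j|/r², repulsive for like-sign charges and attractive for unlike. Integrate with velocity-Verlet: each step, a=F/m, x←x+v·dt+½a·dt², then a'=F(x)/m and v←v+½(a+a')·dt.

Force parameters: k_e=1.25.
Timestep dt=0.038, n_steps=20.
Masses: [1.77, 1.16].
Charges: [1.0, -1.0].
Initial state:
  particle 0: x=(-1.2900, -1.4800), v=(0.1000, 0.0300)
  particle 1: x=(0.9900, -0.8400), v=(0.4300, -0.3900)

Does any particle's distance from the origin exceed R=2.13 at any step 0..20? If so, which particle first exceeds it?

step 0: x0=(-1.2900, -1.4800) x1=(0.9900, -0.8400)
step 1: x0=(-1.2861, -1.4788) x1=(1.0062, -0.8549)
step 2: x0=(-1.2821, -1.4776) x1=(1.0221, -0.8698)
step 3: x0=(-1.2778, -1.4764) x1=(1.0378, -0.8848)
step 4: x0=(-1.2734, -1.4751) x1=(1.0532, -0.8999)
step 5: x0=(-1.2688, -1.4737) x1=(1.0684, -0.9150)
step 6: x0=(-1.2641, -1.4723) x1=(1.0833, -0.9302)
step 7: x0=(-1.2591, -1.4709) x1=(1.0979, -0.9454)
step 8: x0=(-1.2541, -1.4694) x1=(1.1123, -0.9608)
step 9: x0=(-1.2488, -1.4679) x1=(1.1264, -0.9761)
step 10: x0=(-1.2434, -1.4664) x1=(1.1402, -0.9915)
step 11: x0=(-1.2378, -1.4648) x1=(1.1538, -1.0070)
step 12: x0=(-1.2320, -1.4632) x1=(1.1671, -1.0225)
step 13: x0=(-1.2260, -1.4616) x1=(1.1802, -1.0381)
step 14: x0=(-1.2199, -1.4599) x1=(1.1930, -1.0537)
step 15: x0=(-1.2137, -1.4583) x1=(1.2056, -1.0694)
step 16: x0=(-1.2072, -1.4565) x1=(1.2179, -1.0851)
step 17: x0=(-1.2006, -1.4548) x1=(1.2299, -1.1008)
step 18: x0=(-1.1938, -1.4530) x1=(1.2417, -1.1166)
step 19: x0=(-1.1869, -1.4512) x1=(1.2533, -1.1324)
step 20: x0=(-1.1798, -1.4494) x1=(1.2645, -1.1483)

no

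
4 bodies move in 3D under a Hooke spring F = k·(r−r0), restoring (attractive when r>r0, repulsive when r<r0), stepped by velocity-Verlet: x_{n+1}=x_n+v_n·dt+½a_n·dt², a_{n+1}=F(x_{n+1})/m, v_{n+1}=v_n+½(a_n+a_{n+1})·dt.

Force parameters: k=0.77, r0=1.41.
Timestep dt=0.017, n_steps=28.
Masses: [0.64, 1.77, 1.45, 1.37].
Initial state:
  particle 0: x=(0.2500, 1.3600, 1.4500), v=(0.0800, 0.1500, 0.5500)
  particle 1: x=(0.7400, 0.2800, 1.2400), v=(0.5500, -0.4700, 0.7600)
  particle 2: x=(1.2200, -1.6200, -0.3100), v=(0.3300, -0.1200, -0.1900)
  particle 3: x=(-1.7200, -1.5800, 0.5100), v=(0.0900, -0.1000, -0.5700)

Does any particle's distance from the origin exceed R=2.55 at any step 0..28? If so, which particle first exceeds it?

no

step 0: x0=(0.2500, 1.3600, 1.4500) x1=(0.7400, 0.2800, 1.2400) x2=(1.2200, -1.6200, -0.3100) x3=(-1.7200, -1.5800, 0.5100)
step 1: x0=(0.2512, 1.3620, 1.4591) x1=(0.7493, 0.2719, 1.2528) x2=(1.2254, -1.6218, -0.3131) x3=(-1.7181, -1.5815, 0.5004)
step 2: x0=(0.2522, 1.3627, 1.4676) x1=(0.7584, 0.2635, 1.2656) x2=(1.2305, -1.6233, -0.3158) x3=(-1.7156, -1.5825, 0.4908)
step 3: x0=(0.2530, 1.3622, 1.4755) x1=(0.7674, 0.2549, 1.2781) x2=(1.2352, -1.6243, -0.3182) x3=(-1.7124, -1.5830, 0.4813)
step 4: x0=(0.2535, 1.3606, 1.4828) x1=(0.7763, 0.2460, 1.2905) x2=(1.2395, -1.6249, -0.3202) x3=(-1.7085, -1.5831, 0.4720)
step 5: x0=(0.2538, 1.3577, 1.4896) x1=(0.7850, 0.2369, 1.3028) x2=(1.2435, -1.6251, -0.3219) x3=(-1.7039, -1.5828, 0.4627)
step 6: x0=(0.2538, 1.3536, 1.4957) x1=(0.7936, 0.2275, 1.3149) x2=(1.2471, -1.6249, -0.3233) x3=(-1.6986, -1.5820, 0.4536)
step 7: x0=(0.2536, 1.3483, 1.5013) x1=(0.8021, 0.2179, 1.3269) x2=(1.2503, -1.6243, -0.3243) x3=(-1.6927, -1.5807, 0.4446)
step 8: x0=(0.2532, 1.3418, 1.5062) x1=(0.8104, 0.2080, 1.3387) x2=(1.2532, -1.6232, -0.3249) x3=(-1.6861, -1.5790, 0.4357)
step 9: x0=(0.2526, 1.3340, 1.5106) x1=(0.8185, 0.1979, 1.3503) x2=(1.2556, -1.6218, -0.3253) x3=(-1.6788, -1.5768, 0.4269)
step 10: x0=(0.2518, 1.3251, 1.5143) x1=(0.8265, 0.1875, 1.3618) x2=(1.2578, -1.6200, -0.3252) x3=(-1.6708, -1.5742, 0.4182)
step 11: x0=(0.2507, 1.3149, 1.5174) x1=(0.8344, 0.1770, 1.3731) x2=(1.2595, -1.6177, -0.3249) x3=(-1.6622, -1.5711, 0.4097)
step 12: x0=(0.2494, 1.3036, 1.5198) x1=(0.8421, 0.1661, 1.3843) x2=(1.2610, -1.6151, -0.3241) x3=(-1.6528, -1.5676, 0.4013)
step 13: x0=(0.2479, 1.2910, 1.5217) x1=(0.8497, 0.1551, 1.3953) x2=(1.2620, -1.6121, -0.3231) x3=(-1.6429, -1.5636, 0.3931)
step 14: x0=(0.2462, 1.2773, 1.5229) x1=(0.8572, 0.1438, 1.4061) x2=(1.2627, -1.6087, -0.3217) x3=(-1.6322, -1.5593, 0.3850)
step 15: x0=(0.2443, 1.2624, 1.5235) x1=(0.8644, 0.1323, 1.4168) x2=(1.2630, -1.6048, -0.3199) x3=(-1.6209, -1.5545, 0.3770)
step 16: x0=(0.2422, 1.2463, 1.5235) x1=(0.8716, 0.1205, 1.4273) x2=(1.2630, -1.6007, -0.3178) x3=(-1.6090, -1.5492, 0.3692)
step 17: x0=(0.2400, 1.2291, 1.5228) x1=(0.8786, 0.1086, 1.4376) x2=(1.2626, -1.5961, -0.3154) x3=(-1.5964, -1.5436, 0.3615)
step 18: x0=(0.2375, 1.2108, 1.5216) x1=(0.8854, 0.0964, 1.4478) x2=(1.2619, -1.5911, -0.3126) x3=(-1.5831, -1.5375, 0.3540)
step 19: x0=(0.2348, 1.1914, 1.5197) x1=(0.8922, 0.0840, 1.4578) x2=(1.2609, -1.5858, -0.3095) x3=(-1.5693, -1.5310, 0.3466)
step 20: x0=(0.2320, 1.1708, 1.5172) x1=(0.8987, 0.0714, 1.4676) x2=(1.2595, -1.5801, -0.3060) x3=(-1.5547, -1.5241, 0.3394)
step 21: x0=(0.2289, 1.1492, 1.5141) x1=(0.9051, 0.0586, 1.4772) x2=(1.2577, -1.5741, -0.3023) x3=(-1.5396, -1.5169, 0.3324)
step 22: x0=(0.2258, 1.1265, 1.5103) x1=(0.9114, 0.0455, 1.4867) x2=(1.2556, -1.5676, -0.2982) x3=(-1.5239, -1.5092, 0.3255)
step 23: x0=(0.2224, 1.1028, 1.5060) x1=(0.9176, 0.0323, 1.4960) x2=(1.2532, -1.5609, -0.2937) x3=(-1.5075, -1.5011, 0.3188)
step 24: x0=(0.2189, 1.0780, 1.5010) x1=(0.9236, 0.0188, 1.5051) x2=(1.2505, -1.5538, -0.2890) x3=(-1.4905, -1.4927, 0.3122)
step 25: x0=(0.2152, 1.0522, 1.4955) x1=(0.9294, 0.0052, 1.5140) x2=(1.2474, -1.5463, -0.2839) x3=(-1.4730, -1.4839, 0.3059)
step 26: x0=(0.2113, 1.0255, 1.4893) x1=(0.9352, -0.0086, 1.5228) x2=(1.2441, -1.5386, -0.2785) x3=(-1.4548, -1.4748, 0.2996)
step 27: x0=(0.2073, 0.9978, 1.4826) x1=(0.9408, -0.0227, 1.5314) x2=(1.2404, -1.5305, -0.2728) x3=(-1.4361, -1.4653, 0.2936)
step 28: x0=(0.2032, 0.9691, 1.4753) x1=(0.9462, -0.0369, 1.5398) x2=(1.2364, -1.5220, -0.2668) x3=(-1.4168, -1.4554, 0.2877)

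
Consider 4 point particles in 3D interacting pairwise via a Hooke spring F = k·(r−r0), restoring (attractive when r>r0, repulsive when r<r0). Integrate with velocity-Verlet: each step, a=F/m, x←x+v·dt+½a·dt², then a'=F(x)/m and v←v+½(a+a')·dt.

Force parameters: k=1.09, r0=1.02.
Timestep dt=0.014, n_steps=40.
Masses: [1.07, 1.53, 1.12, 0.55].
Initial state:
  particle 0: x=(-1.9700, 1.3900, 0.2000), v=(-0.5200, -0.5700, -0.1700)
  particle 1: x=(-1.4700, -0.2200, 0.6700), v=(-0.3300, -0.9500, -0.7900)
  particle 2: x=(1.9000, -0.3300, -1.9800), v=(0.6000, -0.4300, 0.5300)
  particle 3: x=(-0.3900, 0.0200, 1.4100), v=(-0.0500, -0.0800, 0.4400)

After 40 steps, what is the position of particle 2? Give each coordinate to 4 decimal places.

(1.1685, -0.3417, -0.8668)

step 0: x0=(-1.9700, 1.3900, 0.2000) x1=(-1.4700, -0.2200, 0.6700) x2=(1.9000, -0.3300, -1.9800) x3=(-0.3900, 0.0200, 1.4100)
step 1: x0=(-1.9769, 1.3817, 0.1975) x1=(-1.4744, -0.2333, 0.6588) x2=(1.9077, -0.3359, -1.9720) x3=(-0.3906, 0.0190, 1.4155)
step 2: x0=(-1.9829, 1.3729, 0.1949) x1=(-1.4785, -0.2464, 0.6473) x2=(1.9140, -0.3414, -1.9628) x3=(-0.3910, 0.0181, 1.4197)
step 3: x0=(-1.9881, 1.3635, 0.1921) x1=(-1.4822, -0.2595, 0.6356) x2=(1.9189, -0.3466, -1.9524) x3=(-0.3911, 0.0174, 1.4225)
step 4: x0=(-1.9924, 1.3536, 0.1892) x1=(-1.4855, -0.2725, 0.6235) x2=(1.9224, -0.3515, -1.9408) x3=(-0.3911, 0.0169, 1.4240)
step 5: x0=(-1.9959, 1.3431, 0.1861) x1=(-1.4885, -0.2853, 0.6112) x2=(1.9244, -0.3561, -1.9280) x3=(-0.3909, 0.0166, 1.4241)
step 6: x0=(-1.9986, 1.3320, 0.1829) x1=(-1.4911, -0.2981, 0.5987) x2=(1.9251, -0.3603, -1.9141) x3=(-0.3904, 0.0164, 1.4229)
step 7: x0=(-2.0004, 1.3204, 0.1795) x1=(-1.4933, -0.3108, 0.5858) x2=(1.9243, -0.3643, -1.8990) x3=(-0.3898, 0.0164, 1.4204)
step 8: x0=(-2.0014, 1.3082, 0.1759) x1=(-1.4951, -0.3234, 0.5727) x2=(1.9221, -0.3679, -1.8828) x3=(-0.3890, 0.0165, 1.4165)
step 9: x0=(-2.0015, 1.2955, 0.1722) x1=(-1.4966, -0.3358, 0.5594) x2=(1.9186, -0.3712, -1.8655) x3=(-0.3880, 0.0167, 1.4113)
step 10: x0=(-2.0008, 1.2823, 0.1684) x1=(-1.4977, -0.3482, 0.5458) x2=(1.9136, -0.3742, -1.8470) x3=(-0.3868, 0.0171, 1.4048)
step 11: x0=(-1.9993, 1.2685, 0.1644) x1=(-1.4984, -0.3604, 0.5320) x2=(1.9072, -0.3769, -1.8274) x3=(-0.3854, 0.0176, 1.3969)
step 12: x0=(-1.9969, 1.2542, 0.1603) x1=(-1.4987, -0.3726, 0.5180) x2=(1.8994, -0.3793, -1.8067) x3=(-0.3839, 0.0183, 1.3878)
step 13: x0=(-1.9937, 1.2393, 0.1560) x1=(-1.4986, -0.3846, 0.5037) x2=(1.8902, -0.3814, -1.7850) x3=(-0.3822, 0.0190, 1.3773)
step 14: x0=(-1.9897, 1.2239, 0.1516) x1=(-1.4982, -0.3966, 0.4892) x2=(1.8796, -0.3831, -1.7621) x3=(-0.3803, 0.0199, 1.3656)
step 15: x0=(-1.9848, 1.2080, 0.1471) x1=(-1.4974, -0.4084, 0.4745) x2=(1.8677, -0.3846, -1.7383) x3=(-0.3782, 0.0208, 1.3526)
step 16: x0=(-1.9791, 1.1916, 0.1424) x1=(-1.4962, -0.4201, 0.4596) x2=(1.8543, -0.3859, -1.7134) x3=(-0.3761, 0.0219, 1.3383)
step 17: x0=(-1.9726, 1.1747, 0.1377) x1=(-1.4947, -0.4317, 0.4445) x2=(1.8397, -0.3868, -1.6875) x3=(-0.3737, 0.0230, 1.3228)
step 18: x0=(-1.9653, 1.1573, 0.1327) x1=(-1.4928, -0.4431, 0.4291) x2=(1.8237, -0.3874, -1.6606) x3=(-0.3712, 0.0242, 1.3061)
step 19: x0=(-1.9572, 1.1394, 0.1277) x1=(-1.4905, -0.4545, 0.4136) x2=(1.8063, -0.3878, -1.6327) x3=(-0.3686, 0.0255, 1.2882)
step 20: x0=(-1.9483, 1.1210, 0.1226) x1=(-1.4879, -0.4657, 0.3979) x2=(1.7877, -0.3879, -1.6039) x3=(-0.3659, 0.0268, 1.2692)
step 21: x0=(-1.9387, 1.1021, 0.1173) x1=(-1.4849, -0.4769, 0.3820) x2=(1.7677, -0.3877, -1.5742) x3=(-0.3630, 0.0282, 1.2489)
step 22: x0=(-1.9282, 1.0828, 0.1119) x1=(-1.4815, -0.4879, 0.3660) x2=(1.7465, -0.3873, -1.5435) x3=(-0.3600, 0.0296, 1.2276)
step 23: x0=(-1.9170, 1.0630, 0.1064) x1=(-1.4778, -0.4988, 0.3497) x2=(1.7240, -0.3866, -1.5120) x3=(-0.3569, 0.0311, 1.2051)
step 24: x0=(-1.9051, 1.0428, 0.1008) x1=(-1.4737, -0.5095, 0.3333) x2=(1.7002, -0.3856, -1.4797) x3=(-0.3537, 0.0326, 1.1816)
step 25: x0=(-1.8924, 1.0221, 0.0951) x1=(-1.4693, -0.5202, 0.3168) x2=(1.6753, -0.3845, -1.4464) x3=(-0.3504, 0.0341, 1.1570)
step 26: x0=(-1.8790, 1.0010, 0.0892) x1=(-1.4646, -0.5307, 0.3001) x2=(1.6491, -0.3830, -1.4124) x3=(-0.3470, 0.0357, 1.1314)
step 27: x0=(-1.8649, 0.9795, 0.0833) x1=(-1.4595, -0.5411, 0.2832) x2=(1.6217, -0.3814, -1.3776) x3=(-0.3435, 0.0372, 1.1048)
step 28: x0=(-1.8500, 0.9576, 0.0773) x1=(-1.4541, -0.5514, 0.2663) x2=(1.5931, -0.3795, -1.3421) x3=(-0.3399, 0.0388, 1.0773)
step 29: x0=(-1.8345, 0.9352, 0.0712) x1=(-1.4483, -0.5616, 0.2491) x2=(1.5634, -0.3774, -1.3058) x3=(-0.3363, 0.0404, 1.0488)
step 30: x0=(-1.8183, 0.9125, 0.0649) x1=(-1.4422, -0.5717, 0.2319) x2=(1.5326, -0.3751, -1.2688) x3=(-0.3325, 0.0419, 1.0194)
step 31: x0=(-1.8015, 0.8895, 0.0586) x1=(-1.4358, -0.5816, 0.2146) x2=(1.5007, -0.3725, -1.2312) x3=(-0.3288, 0.0434, 0.9892)
step 32: x0=(-1.7840, 0.8660, 0.0522) x1=(-1.4291, -0.5915, 0.1971) x2=(1.4677, -0.3698, -1.1929) x3=(-0.3249, 0.0449, 0.9581)
step 33: x0=(-1.7658, 0.8423, 0.0457) x1=(-1.4221, -0.6012, 0.1795) x2=(1.4337, -0.3669, -1.1540) x3=(-0.3210, 0.0464, 0.9263)
step 34: x0=(-1.7471, 0.8181, 0.0391) x1=(-1.4147, -0.6108, 0.1618) x2=(1.3986, -0.3638, -1.1145) x3=(-0.3171, 0.0478, 0.8937)
step 35: x0=(-1.7278, 0.7937, 0.0325) x1=(-1.4071, -0.6203, 0.1441) x2=(1.3626, -0.3605, -1.0744) x3=(-0.3131, 0.0492, 0.8603)
step 36: x0=(-1.7079, 0.7689, 0.0258) x1=(-1.3992, -0.6297, 0.1262) x2=(1.3256, -0.3571, -1.0338) x3=(-0.3091, 0.0505, 0.8263)
step 37: x0=(-1.6874, 0.7439, 0.0190) x1=(-1.3910, -0.6389, 0.1083) x2=(1.2876, -0.3535, -0.9927) x3=(-0.3051, 0.0518, 0.7917)
step 38: x0=(-1.6664, 0.7186, 0.0121) x1=(-1.3825, -0.6481, 0.0903) x2=(1.2488, -0.3497, -0.9512) x3=(-0.3011, 0.0530, 0.7564)
step 39: x0=(-1.6449, 0.6929, 0.0051) x1=(-1.3738, -0.6572, 0.0722) x2=(1.2091, -0.3458, -0.9092) x3=(-0.2971, 0.0541, 0.7206)
step 40: x0=(-1.6228, 0.6671, -0.0019) x1=(-1.3648, -0.6661, 0.0540) x2=(1.1685, -0.3417, -0.8668) x3=(-0.2931, 0.0552, 0.6843)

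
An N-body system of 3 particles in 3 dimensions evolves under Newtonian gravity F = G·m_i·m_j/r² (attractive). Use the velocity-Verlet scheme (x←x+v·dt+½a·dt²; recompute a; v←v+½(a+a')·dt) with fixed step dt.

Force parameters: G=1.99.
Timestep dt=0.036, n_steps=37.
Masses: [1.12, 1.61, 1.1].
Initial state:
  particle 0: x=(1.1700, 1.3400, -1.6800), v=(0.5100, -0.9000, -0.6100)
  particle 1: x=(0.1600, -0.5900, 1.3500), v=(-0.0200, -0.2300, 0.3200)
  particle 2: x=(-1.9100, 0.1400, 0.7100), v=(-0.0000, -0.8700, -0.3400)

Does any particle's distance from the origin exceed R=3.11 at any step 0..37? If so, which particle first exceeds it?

no

step 0: x0=(1.1700, 1.3400, -1.6800) x1=(0.1600, -0.5900, 1.3500) x2=(-1.9100, 0.1400, 0.7100)
step 1: x0=(1.1883, 1.3075, -1.7018) x1=(0.1591, -0.5981, 1.3614) x2=(-1.9096, 0.1086, 0.6978)
step 2: x0=(1.2063, 1.2748, -1.7232) x1=(0.1577, -0.6060, 1.3724) x2=(-1.9083, 0.0770, 0.6858)
step 3: x0=(1.2241, 1.2419, -1.7443) x1=(0.1559, -0.6136, 1.3831) x2=(-1.9062, 0.0452, 0.6739)
step 4: x0=(1.2418, 1.2088, -1.7651) x1=(0.1536, -0.6210, 1.3935) x2=(-1.9032, 0.0132, 0.6621)
step 5: x0=(1.2592, 1.1755, -1.7856) x1=(0.1509, -0.6281, 1.4035) x2=(-1.8994, -0.0190, 0.6505)
step 6: x0=(1.2764, 1.1421, -1.8057) x1=(0.1478, -0.6349, 1.4132) x2=(-1.8947, -0.0513, 0.6391)
step 7: x0=(1.2934, 1.1085, -1.8255) x1=(0.1442, -0.6415, 1.4225) x2=(-1.8891, -0.0838, 0.6278)
step 8: x0=(1.3102, 1.0747, -1.8449) x1=(0.1402, -0.6479, 1.4315) x2=(-1.8827, -0.1165, 0.6168)
step 9: x0=(1.3268, 1.0407, -1.8640) x1=(0.1357, -0.6541, 1.4401) x2=(-1.8754, -0.1493, 0.6059)
step 10: x0=(1.3432, 1.0066, -1.8828) x1=(0.1308, -0.6601, 1.4483) x2=(-1.8673, -0.1822, 0.5953)
step 11: x0=(1.3594, 0.9723, -1.9013) x1=(0.1254, -0.6658, 1.4561) x2=(-1.8583, -0.2153, 0.5849)
step 12: x0=(1.3754, 0.9378, -1.9195) x1=(0.1196, -0.6714, 1.4636) x2=(-1.8483, -0.2485, 0.5747)
step 13: x0=(1.3912, 0.9032, -1.9373) x1=(0.1133, -0.6768, 1.4707) x2=(-1.8375, -0.2818, 0.5648)
step 14: x0=(1.4068, 0.8685, -1.9548) x1=(0.1065, -0.6820, 1.4773) x2=(-1.8258, -0.3153, 0.5551)
step 15: x0=(1.4222, 0.8336, -1.9720) x1=(0.0993, -0.6870, 1.4836) x2=(-1.8133, -0.3488, 0.5458)
step 16: x0=(1.4373, 0.7986, -1.9889) x1=(0.0915, -0.6919, 1.4894) x2=(-1.7997, -0.3824, 0.5367)
step 17: x0=(1.4523, 0.7634, -2.0055) x1=(0.0833, -0.6966, 1.4948) x2=(-1.7853, -0.4162, 0.5279)
step 18: x0=(1.4671, 0.7281, -2.0217) x1=(0.0746, -0.7012, 1.4997) x2=(-1.7699, -0.4500, 0.5195)
step 19: x0=(1.4816, 0.6926, -2.0377) x1=(0.0654, -0.7056, 1.5042) x2=(-1.7536, -0.4838, 0.5114)
step 20: x0=(1.4960, 0.6571, -2.0533) x1=(0.0557, -0.7099, 1.5083) x2=(-1.7364, -0.5178, 0.5036)
step 21: x0=(1.5101, 0.6214, -2.0686) x1=(0.0454, -0.7140, 1.5118) x2=(-1.7182, -0.5517, 0.4963)
step 22: x0=(1.5241, 0.5856, -2.0836) x1=(0.0346, -0.7181, 1.5149) x2=(-1.6990, -0.5858, 0.4893)
step 23: x0=(1.5378, 0.5496, -2.0983) x1=(0.0233, -0.7221, 1.5175) x2=(-1.6788, -0.6198, 0.4828)
step 24: x0=(1.5514, 0.5136, -2.1127) x1=(0.0115, -0.7259, 1.5195) x2=(-1.6576, -0.6538, 0.4767)
step 25: x0=(1.5647, 0.4774, -2.1268) x1=(-0.0009, -0.7297, 1.5211) x2=(-1.6353, -0.6879, 0.4711)
step 26: x0=(1.5778, 0.4411, -2.1406) x1=(-0.0139, -0.7335, 1.5220) x2=(-1.6121, -0.7219, 0.4660)
step 27: x0=(1.5907, 0.4047, -2.1541) x1=(-0.0275, -0.7371, 1.5224) x2=(-1.5877, -0.7559, 0.4614)
step 28: x0=(1.6034, 0.3682, -2.1673) x1=(-0.0416, -0.7408, 1.5222) x2=(-1.5623, -0.7898, 0.4574)
step 29: x0=(1.6159, 0.3316, -2.1801) x1=(-0.0564, -0.7444, 1.5214) x2=(-1.5358, -0.8237, 0.4540)
step 30: x0=(1.6282, 0.2949, -2.1927) x1=(-0.0717, -0.7480, 1.5199) x2=(-1.5082, -0.8575, 0.4512)
step 31: x0=(1.6403, 0.2581, -2.2050) x1=(-0.0878, -0.7516, 1.5178) x2=(-1.4794, -0.8911, 0.4490)
step 32: x0=(1.6522, 0.2212, -2.2169) x1=(-0.1045, -0.7553, 1.5150) x2=(-1.4494, -0.9246, 0.4476)
step 33: x0=(1.6638, 0.1842, -2.2286) x1=(-0.1218, -0.7590, 1.5114) x2=(-1.4182, -0.9579, 0.4470)
step 34: x0=(1.6753, 0.1471, -2.2399) x1=(-0.1399, -0.7628, 1.5071) x2=(-1.3858, -0.9910, 0.4471)
step 35: x0=(1.6865, 0.1099, -2.2510) x1=(-0.1586, -0.7667, 1.5019) x2=(-1.3521, -1.0239, 0.4481)
step 36: x0=(1.6976, 0.0726, -2.2617) x1=(-0.1782, -0.7708, 1.4960) x2=(-1.3172, -1.0564, 0.4501)
step 37: x0=(1.7084, 0.0353, -2.2722) x1=(-0.1984, -0.7750, 1.4891) x2=(-1.2809, -1.0886, 0.4531)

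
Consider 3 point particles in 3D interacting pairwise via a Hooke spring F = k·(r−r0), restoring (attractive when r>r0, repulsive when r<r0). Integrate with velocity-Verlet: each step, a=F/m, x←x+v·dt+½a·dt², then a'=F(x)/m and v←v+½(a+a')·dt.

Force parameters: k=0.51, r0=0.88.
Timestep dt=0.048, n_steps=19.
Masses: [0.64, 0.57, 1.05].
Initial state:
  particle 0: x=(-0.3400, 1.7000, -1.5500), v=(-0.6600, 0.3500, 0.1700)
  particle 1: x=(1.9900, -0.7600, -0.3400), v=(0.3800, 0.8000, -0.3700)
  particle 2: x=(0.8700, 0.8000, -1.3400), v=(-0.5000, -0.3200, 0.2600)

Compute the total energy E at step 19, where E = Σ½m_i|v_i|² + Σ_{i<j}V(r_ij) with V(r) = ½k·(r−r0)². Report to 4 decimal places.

3.0787

step 0: x0=(-0.3400, 1.7000, -1.5500) x1=(1.9900, -0.7600, -0.3400) x2=(0.8700, 0.8000, -1.3400)
step 1: x0=(-0.3696, 1.7147, -1.5409) x1=(2.0057, -0.7187, -0.3593) x2=(0.8461, 0.7843, -1.3272)
step 2: x0=(-0.3949, 1.7254, -1.5300) x1=(2.0164, -0.6719, -0.3816) x2=(0.8223, 0.7681, -1.3139)
step 3: x0=(-0.4160, 1.7319, -1.5174) x1=(2.0218, -0.6195, -0.4069) x2=(0.7988, 0.7515, -1.3001)
step 4: x0=(-0.4326, 1.7344, -1.5030) x1=(2.0221, -0.5619, -0.4349) x2=(0.7754, 0.7344, -1.2859)
step 5: x0=(-0.4449, 1.7329, -1.4870) x1=(2.0171, -0.4993, -0.4655) x2=(0.7522, 0.7170, -1.2712)
step 6: x0=(-0.4529, 1.7276, -1.4694) x1=(2.0069, -0.4319, -0.4986) x2=(0.7292, 0.6994, -1.2562)
step 7: x0=(-0.4565, 1.7184, -1.4503) x1=(1.9915, -0.3599, -0.5340) x2=(0.7063, 0.6817, -1.2407)
step 8: x0=(-0.4559, 1.7056, -1.4298) x1=(1.9711, -0.2837, -0.5716) x2=(0.6836, 0.6638, -1.2250)
step 9: x0=(-0.4511, 1.6893, -1.4080) x1=(1.9457, -0.2035, -0.6111) x2=(0.6611, 0.6460, -1.2091)
step 10: x0=(-0.4423, 1.6697, -1.3850) x1=(1.9155, -0.1197, -0.6523) x2=(0.6387, 0.6281, -1.1929)
step 11: x0=(-0.4295, 1.6469, -1.3609) x1=(1.8807, -0.0326, -0.6952) x2=(0.6164, 0.6105, -1.1765)
step 12: x0=(-0.4130, 1.6212, -1.3358) x1=(1.8415, 0.0575, -0.7394) x2=(0.5942, 0.5929, -1.1600)
step 13: x0=(-0.3930, 1.5928, -1.3098) x1=(1.7982, 0.1502, -0.7847) x2=(0.5721, 0.5757, -1.1434)
step 14: x0=(-0.3695, 1.5619, -1.2830) x1=(1.7509, 0.2452, -0.8311) x2=(0.5501, 0.5586, -1.1268)
step 15: x0=(-0.3430, 1.5288, -1.2556) x1=(1.7000, 0.3422, -0.8783) x2=(0.5281, 0.5419, -1.1101)
step 16: x0=(-0.3135, 1.4937, -1.2277) x1=(1.6457, 0.4408, -0.9260) x2=(0.5062, 0.5255, -1.0933)
step 17: x0=(-0.2814, 1.4569, -1.1993) x1=(1.5885, 0.5408, -0.9743) x2=(0.4843, 0.5094, -1.0766)
step 18: x0=(-0.2468, 1.4186, -1.1707) x1=(1.5285, 0.6419, -1.0228) x2=(0.4624, 0.4936, -1.0599)
step 19: x0=(-0.2102, 1.3791, -1.1418) x1=(1.4662, 0.7438, -1.0715) x2=(0.4405, 0.4780, -1.0432)
step 0 velocities: v0=(-0.6600, 0.3500, 0.1700) v1=(0.3800, 0.8000, -0.3700) v2=(-0.5000, -0.3200, 0.2600)
step 0: KE=0.6709, PE=2.4101, E=3.0810
step 19 velocities: v0=(0.7820, -0.8328, 0.6020) v1=(-1.3212, 2.1290, -1.0159) v2=(-0.4555, -0.3205, 0.3473)
step 19: KE=2.8432, PE=0.2355, E=3.0787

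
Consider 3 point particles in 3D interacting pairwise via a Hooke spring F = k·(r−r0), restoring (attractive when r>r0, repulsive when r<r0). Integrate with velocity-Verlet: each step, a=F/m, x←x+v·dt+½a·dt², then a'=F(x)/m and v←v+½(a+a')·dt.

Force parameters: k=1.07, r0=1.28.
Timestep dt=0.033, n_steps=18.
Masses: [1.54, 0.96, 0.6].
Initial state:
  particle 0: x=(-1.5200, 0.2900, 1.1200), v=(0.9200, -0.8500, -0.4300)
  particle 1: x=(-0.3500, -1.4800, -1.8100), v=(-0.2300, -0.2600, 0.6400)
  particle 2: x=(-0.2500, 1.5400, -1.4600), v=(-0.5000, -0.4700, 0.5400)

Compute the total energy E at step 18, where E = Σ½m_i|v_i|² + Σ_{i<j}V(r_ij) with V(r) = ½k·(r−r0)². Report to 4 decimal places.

8.2547

step 0: x0=(-1.5200, 0.2900, 1.1200) x1=(-0.3500, -1.4800, -1.8100) x2=(-0.2500, 1.5400, -1.4600)
step 1: x0=(-1.4891, 0.2618, 1.1045) x1=(-0.3580, -1.4868, -1.7876) x2=(-0.2673, 1.5221, -1.4409)
step 2: x0=(-1.4570, 0.2333, 1.0865) x1=(-0.3668, -1.4902, -1.7627) x2=(-0.2861, 1.4993, -1.4193)
step 3: x0=(-1.4240, 0.2045, 1.0660) x1=(-0.3765, -1.4901, -1.7354) x2=(-0.3062, 1.4718, -1.3952)
step 4: x0=(-1.3900, 0.1755, 1.0431) x1=(-0.3868, -1.4867, -1.7057) x2=(-0.3278, 1.4397, -1.3688)
step 5: x0=(-1.3550, 0.1463, 1.0180) x1=(-0.3979, -1.4801, -1.6737) x2=(-0.3505, 1.4029, -1.3402)
step 6: x0=(-1.3192, 0.1168, 0.9905) x1=(-0.4097, -1.4702, -1.6395) x2=(-0.3743, 1.3616, -1.3093)
step 7: x0=(-1.2826, 0.0871, 0.9610) x1=(-0.4220, -1.4574, -1.6032) x2=(-0.3992, 1.3160, -1.2764)
step 8: x0=(-1.2452, 0.0572, 0.9294) x1=(-0.4350, -1.4416, -1.5648) x2=(-0.4250, 1.2663, -1.2416)
step 9: x0=(-1.2072, 0.0271, 0.8959) x1=(-0.4486, -1.4230, -1.5244) x2=(-0.4517, 1.2125, -1.2050)
step 10: x0=(-1.1685, -0.0032, 0.8606) x1=(-0.4627, -1.4017, -1.4822) x2=(-0.4790, 1.1550, -1.1666)
step 11: x0=(-1.1294, -0.0336, 0.8235) x1=(-0.4772, -1.3780, -1.4383) x2=(-0.5070, 1.0939, -1.1267)
step 12: x0=(-1.0897, -0.0642, 0.7849) x1=(-0.4922, -1.3520, -1.3927) x2=(-0.5355, 1.0294, -1.0854)
step 13: x0=(-1.0497, -0.0949, 0.7449) x1=(-0.5076, -1.3238, -1.3456) x2=(-0.5644, 0.9619, -1.0428)
step 14: x0=(-1.0093, -0.1258, 0.7036) x1=(-0.5233, -1.2936, -1.2971) x2=(-0.5936, 0.8916, -0.9991)
step 15: x0=(-0.9686, -0.1567, 0.6611) x1=(-0.5393, -1.2617, -1.2474) x2=(-0.6231, 0.8188, -0.9544)
step 16: x0=(-0.9277, -0.1878, 0.6175) x1=(-0.5556, -1.2282, -1.1965) x2=(-0.6528, 0.7438, -0.9089)
step 17: x0=(-0.8866, -0.2190, 0.5731) x1=(-0.5722, -1.1934, -1.1446) x2=(-0.6825, 0.6669, -0.8627)
step 18: x0=(-0.8454, -0.2503, 0.5279) x1=(-0.5889, -1.1574, -1.0918) x2=(-0.7123, 0.5884, -0.8160)
step 0 velocities: v0=(0.9200, -0.8500, -0.4300) v1=(-0.2300, -0.2600, 0.6400) v2=(-0.5000, -0.4700, 0.5400)
step 0: KE=1.8336, PE=6.4261, E=8.2597
step 18 velocities: v0=(1.2499, -0.9496, -1.3773) v1=(-0.5082, 1.1047, 1.6093) v2=(-0.9015, -2.3979, 1.4205)
step 18: KE=7.8851, PE=0.3696, E=8.2547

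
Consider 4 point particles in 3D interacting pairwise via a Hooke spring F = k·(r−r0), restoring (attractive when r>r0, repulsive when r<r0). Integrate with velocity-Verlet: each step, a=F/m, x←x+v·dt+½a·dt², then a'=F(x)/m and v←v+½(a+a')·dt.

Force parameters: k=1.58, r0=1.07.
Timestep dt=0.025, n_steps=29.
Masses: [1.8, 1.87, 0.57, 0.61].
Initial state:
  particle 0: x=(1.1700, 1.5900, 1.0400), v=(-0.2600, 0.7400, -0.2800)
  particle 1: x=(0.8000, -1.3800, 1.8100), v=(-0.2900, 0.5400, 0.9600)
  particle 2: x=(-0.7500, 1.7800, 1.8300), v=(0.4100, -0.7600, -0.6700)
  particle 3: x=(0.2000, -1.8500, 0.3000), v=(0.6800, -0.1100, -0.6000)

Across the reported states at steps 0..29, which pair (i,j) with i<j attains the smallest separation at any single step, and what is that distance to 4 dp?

step 0: x0=(1.1700, 1.5900, 1.0400) x1=(0.8000, -1.3800, 1.8100) x2=(-0.7500, 1.7800, 1.8300) x3=(0.2000, -1.8500, 0.3000)
step 1: x0=(1.1630, 1.6073, 1.0331) x1=(0.7925, -1.3655, 1.8337) x2=(-0.7374, 1.7567, 1.8119) x3=(0.2172, -1.8485, 0.2868)
step 2: x0=(1.1550, 1.6223, 1.0264) x1=(0.7844, -1.3488, 1.8569) x2=(-0.7202, 1.7249, 1.7913) x3=(0.2346, -1.8384, 0.2772)
step 3: x0=(1.1460, 1.6349, 1.0199) x1=(0.7758, -1.3302, 1.8794) x2=(-0.6984, 1.6849, 1.7682) x3=(0.2524, -1.8199, 0.2712)
step 4: x0=(1.1361, 1.6450, 1.0136) x1=(0.7667, -1.3095, 1.9012) x2=(-0.6722, 1.6369, 1.7427) x3=(0.2703, -1.7929, 0.2689)
step 5: x0=(1.1252, 1.6528, 1.0076) x1=(0.7571, -1.2868, 1.9223) x2=(-0.6418, 1.5811, 1.7151) x3=(0.2885, -1.7577, 0.2702)
step 6: x0=(1.1135, 1.6582, 1.0017) x1=(0.7470, -1.2623, 1.9427) x2=(-0.6072, 1.5180, 1.6853) x3=(0.3069, -1.7145, 0.2751)
step 7: x0=(1.1009, 1.6612, 0.9961) x1=(0.7365, -1.2358, 1.9623) x2=(-0.5687, 1.4478, 1.6536) x3=(0.3254, -1.6635, 0.2835)
step 8: x0=(1.0875, 1.6619, 0.9907) x1=(0.7256, -1.2076, 1.9811) x2=(-0.5265, 1.3711, 1.6201) x3=(0.3440, -1.6049, 0.2953)
step 9: x0=(1.0734, 1.6603, 0.9855) x1=(0.7143, -1.1775, 1.9991) x2=(-0.4808, 1.2882, 1.5850) x3=(0.3627, -1.5392, 0.3104)
step 10: x0=(1.0586, 1.6563, 0.9805) x1=(0.7027, -1.1458, 2.0163) x2=(-0.4319, 1.1997, 1.5485) x3=(0.3816, -1.4667, 0.3287)
step 11: x0=(1.0431, 1.6502, 0.9758) x1=(0.6908, -1.1125, 2.0327) x2=(-0.3800, 1.1060, 1.5108) x3=(0.4005, -1.3878, 0.3501)
step 12: x0=(1.0269, 1.6419, 0.9713) x1=(0.6786, -1.0776, 2.0481) x2=(-0.3253, 1.0078, 1.4720) x3=(0.4195, -1.3029, 0.3744)
step 13: x0=(1.0102, 1.6314, 0.9671) x1=(0.6662, -1.0412, 2.0628) x2=(-0.2681, 0.9055, 1.4323) x3=(0.4386, -1.2126, 0.4014)
step 14: x0=(0.9930, 1.6190, 0.9631) x1=(0.6536, -1.0034, 2.0765) x2=(-0.2087, 0.7997, 1.3920) x3=(0.4577, -1.1172, 0.4308)
step 15: x0=(0.9753, 1.6045, 0.9594) x1=(0.6409, -0.9643, 2.0894) x2=(-0.1474, 0.6911, 1.3512) x3=(0.4770, -1.0175, 0.4626)
step 16: x0=(0.9571, 1.5882, 0.9560) x1=(0.6280, -0.9240, 2.1015) x2=(-0.0844, 0.5802, 1.3100) x3=(0.4963, -0.9138, 0.4965)
step 17: x0=(0.9385, 1.5700, 0.9529) x1=(0.6151, -0.8825, 2.1127) x2=(-0.0199, 0.4677, 1.2687) x3=(0.5158, -0.8067, 0.5322)
step 18: x0=(0.9195, 1.5501, 0.9501) x1=(0.6021, -0.8400, 2.1231) x2=(0.0457, 0.3541, 1.2273) x3=(0.5354, -0.6969, 0.5695)
step 19: x0=(0.9002, 1.5286, 0.9476) x1=(0.5891, -0.7965, 2.1328) x2=(0.1123, 0.2401, 1.1861) x3=(0.5552, -0.5849, 0.6081)
step 20: x0=(0.8805, 1.5055, 0.9454) x1=(0.5762, -0.7520, 2.1416) x2=(0.1795, 0.1263, 1.1452) x3=(0.5754, -0.4712, 0.6478)
step 21: x0=(0.8605, 1.4810, 0.9436) x1=(0.5633, -0.7067, 2.1498) x2=(0.2471, 0.0131, 1.1048) x3=(0.5959, -0.3564, 0.6882)
step 22: x0=(0.8403, 1.4551, 0.9421) x1=(0.5504, -0.6606, 2.1572) x2=(0.3148, -0.0992, 1.0650) x3=(0.6169, -0.2408, 0.7291)
step 23: x0=(0.8198, 1.4278, 0.9410) x1=(0.5376, -0.6138, 2.1640) x2=(0.3822, -0.2102, 1.0262) x3=(0.6387, -0.1246, 0.7700)
step 24: x0=(0.7991, 1.3994, 0.9402) x1=(0.5250, -0.5663, 2.1702) x2=(0.4491, -0.3207, 0.9884) x3=(0.6612, -0.0077, 0.8109)
step 25: x0=(0.7783, 1.3698, 0.9398) x1=(0.5124, -0.5181, 2.1758) x2=(0.5156, -0.4308, 0.9513) x3=(0.6843, 0.1104, 0.8521)
step 26: x0=(0.7573, 1.3391, 0.9398) x1=(0.4999, -0.4693, 2.1807) x2=(0.5821, -0.5405, 0.9147) x3=(0.7076, 0.2293, 0.8937)
step 27: x0=(0.7361, 1.3074, 0.9401) x1=(0.4875, -0.4200, 2.1850) x2=(0.6487, -0.6492, 0.8783) x3=(0.7309, 0.3484, 0.9358)
step 28: x0=(0.7149, 1.2749, 0.9407) x1=(0.4753, -0.3700, 2.1886) x2=(0.7152, -0.7565, 0.8425) x3=(0.7541, 0.4671, 0.9785)
step 29: x0=(0.6936, 1.2415, 0.9416) x1=(0.4631, -0.3196, 2.1916) x2=(0.7816, -0.8616, 0.8074) x3=(0.7771, 0.5847, 1.0218)

pair (2,3), distance 0.3725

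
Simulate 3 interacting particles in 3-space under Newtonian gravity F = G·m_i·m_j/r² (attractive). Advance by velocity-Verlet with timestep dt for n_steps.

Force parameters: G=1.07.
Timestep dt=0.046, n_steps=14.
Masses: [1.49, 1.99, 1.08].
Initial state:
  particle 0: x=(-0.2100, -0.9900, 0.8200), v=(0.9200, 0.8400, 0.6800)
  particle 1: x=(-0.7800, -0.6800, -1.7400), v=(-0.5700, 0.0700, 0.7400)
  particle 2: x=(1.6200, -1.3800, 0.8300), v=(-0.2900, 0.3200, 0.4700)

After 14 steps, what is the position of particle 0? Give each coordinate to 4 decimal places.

step 0: x0=(-0.2100, -0.9900, 0.8200) x1=(-0.7800, -0.6800, -1.7400) x2=(1.6200, -1.3800, 0.8300)
step 1: x0=(-0.1674, -0.9514, 0.8510) x1=(-0.8061, -0.6768, -1.7057) x2=(1.6061, -1.3651, 0.8515)
step 2: x0=(-0.1243, -0.9129, 0.8813) x1=(-0.8320, -0.6737, -1.6707) x2=(1.5909, -1.3500, 0.8727)
step 3: x0=(-0.0805, -0.8745, 0.9111) x1=(-0.8576, -0.6707, -1.6352) x2=(1.5745, -1.3345, 0.8937)
step 4: x0=(-0.0362, -0.8363, 0.9402) x1=(-0.8829, -0.6678, -1.5991) x2=(1.5567, -1.3186, 0.9145)
step 5: x0=(0.0088, -0.7983, 0.9687) x1=(-0.9080, -0.6649, -1.5624) x2=(1.5375, -1.3024, 0.9350)
step 6: x0=(0.0545, -0.7606, 0.9966) x1=(-0.9327, -0.6621, -1.5251) x2=(1.5168, -1.2856, 0.9553)
step 7: x0=(0.1010, -0.7232, 1.0239) x1=(-0.9572, -0.6593, -1.4872) x2=(1.4946, -1.2683, 0.9754)
step 8: x0=(0.1481, -0.6862, 1.0506) x1=(-0.9813, -0.6566, -1.4488) x2=(1.4707, -1.2505, 0.9953)
step 9: x0=(0.1962, -0.6497, 1.0768) x1=(-1.0052, -0.6540, -1.4099) x2=(1.4451, -1.2319, 1.0150)
step 10: x0=(0.2451, -0.6137, 1.1023) x1=(-1.0287, -0.6513, -1.3704) x2=(1.4176, -1.2125, 1.0345)
step 11: x0=(0.2951, -0.5783, 1.1273) x1=(-1.0518, -0.6487, -1.3304) x2=(1.3881, -1.1921, 1.0538)
step 12: x0=(0.3461, -0.5437, 1.1516) x1=(-1.0746, -0.6461, -1.2899) x2=(1.3565, -1.1707, 1.0731)
step 13: x0=(0.3982, -0.5100, 1.1754) x1=(-1.0970, -0.6435, -1.2489) x2=(1.3226, -1.1479, 1.0922)
step 14: x0=(0.4517, -0.4775, 1.1985) x1=(-1.1191, -0.6409, -1.2073) x2=(1.2862, -1.1236, 1.1112)

(0.4517, -0.4775, 1.1985)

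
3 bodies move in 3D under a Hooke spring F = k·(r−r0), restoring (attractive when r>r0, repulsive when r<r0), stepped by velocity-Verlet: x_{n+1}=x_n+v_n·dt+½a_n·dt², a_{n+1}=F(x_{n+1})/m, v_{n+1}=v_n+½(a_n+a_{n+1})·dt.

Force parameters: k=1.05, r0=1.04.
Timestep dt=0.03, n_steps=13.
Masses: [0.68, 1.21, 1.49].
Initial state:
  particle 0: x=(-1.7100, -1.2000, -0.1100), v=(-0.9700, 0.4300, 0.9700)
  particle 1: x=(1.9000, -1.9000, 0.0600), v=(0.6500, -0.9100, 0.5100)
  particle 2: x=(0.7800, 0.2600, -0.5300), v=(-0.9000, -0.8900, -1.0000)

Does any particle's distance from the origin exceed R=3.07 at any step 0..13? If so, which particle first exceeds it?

no

step 0: x0=(-1.7100, -1.2000, -0.1100) x1=(1.9000, -1.9000, 0.0600) x2=(0.7800, 0.2600, -0.5300)
step 1: x0=(-1.7362, -1.1868, -0.0810) x1=(1.9182, -1.9266, 0.0751) x2=(0.7527, 0.2326, -0.5598)
step 2: x0=(-1.7565, -1.1731, -0.0523) x1=(1.9339, -1.9518, 0.0899) x2=(0.7248, 0.2038, -0.5892)
step 3: x0=(-1.7709, -1.1589, -0.0239) x1=(1.9469, -1.9756, 0.1042) x2=(0.6964, 0.1737, -0.6181)
step 4: x0=(-1.7793, -1.1444, 0.0041) x1=(1.9572, -1.9979, 0.1181) x2=(0.6674, 0.1422, -0.6465)
step 5: x0=(-1.7818, -1.1296, 0.0316) x1=(1.9647, -2.0187, 0.1316) x2=(0.6380, 0.1093, -0.6743)
step 6: x0=(-1.7784, -1.1146, 0.0587) x1=(1.9695, -2.0379, 0.1447) x2=(0.6081, 0.0752, -0.7015)
step 7: x0=(-1.7691, -1.0995, 0.0851) x1=(1.9715, -2.0557, 0.1573) x2=(0.5778, 0.0397, -0.7281)
step 8: x0=(-1.7540, -1.0845, 0.1109) x1=(1.9707, -2.0719, 0.1695) x2=(0.5471, 0.0030, -0.7541)
step 9: x0=(-1.7331, -1.0695, 0.1361) x1=(1.9671, -2.0866, 0.1812) x2=(0.5160, -0.0349, -0.7793)
step 10: x0=(-1.7066, -1.0546, 0.1605) x1=(1.9608, -2.0997, 0.1924) x2=(0.4847, -0.0740, -0.8039)
step 11: x0=(-1.6746, -1.0400, 0.1842) x1=(1.9516, -2.1112, 0.2031) x2=(0.4531, -0.1143, -0.8277)
step 12: x0=(-1.6372, -1.0257, 0.2070) x1=(1.9396, -2.1212, 0.2132) x2=(0.4213, -0.1557, -0.8507)
step 13: x0=(-1.5945, -1.0118, 0.2290) x1=(1.9249, -2.1296, 0.2229) x2=(0.3893, -0.1982, -0.8728)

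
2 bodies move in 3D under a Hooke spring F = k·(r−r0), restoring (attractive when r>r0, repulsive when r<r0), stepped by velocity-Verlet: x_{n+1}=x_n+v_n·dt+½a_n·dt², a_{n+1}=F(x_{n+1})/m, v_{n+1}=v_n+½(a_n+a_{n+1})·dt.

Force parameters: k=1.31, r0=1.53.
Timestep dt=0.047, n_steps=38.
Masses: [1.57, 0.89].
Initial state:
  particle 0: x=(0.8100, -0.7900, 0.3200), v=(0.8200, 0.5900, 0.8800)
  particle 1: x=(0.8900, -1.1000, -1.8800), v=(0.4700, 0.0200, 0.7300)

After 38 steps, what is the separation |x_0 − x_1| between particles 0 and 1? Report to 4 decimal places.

1.2495

step 0: x0=(0.8100, -0.7900, 0.3200) x1=(0.8900, -1.1000, -1.8800)
step 1: x0=(0.8486, -0.7624, 0.3607) x1=(0.9120, -1.0989, -1.8446)
step 2: x0=(0.8872, -0.7349, 0.4002) x1=(0.9340, -1.0975, -1.8069)
step 3: x0=(0.9258, -0.7077, 0.4383) x1=(0.9560, -1.0956, -1.7669)
step 4: x0=(0.9644, -0.6807, 0.4752) x1=(0.9779, -1.0934, -1.7247)
step 5: x0=(1.0031, -0.6539, 0.5108) x1=(0.9998, -1.0908, -1.6802)
step 6: x0=(1.0417, -0.6274, 0.5451) x1=(1.0217, -1.0877, -1.6335)
step 7: x0=(1.0804, -0.6011, 0.5782) x1=(1.0436, -1.0842, -1.5846)
step 8: x0=(1.1190, -0.5752, 0.6100) x1=(1.0655, -1.0801, -1.5334)
step 9: x0=(1.1576, -0.5495, 0.6406) x1=(1.0875, -1.0756, -1.4802)
step 10: x0=(1.1961, -0.5241, 0.6701) x1=(1.1096, -1.0705, -1.4249)
step 11: x0=(1.2346, -0.4990, 0.6984) x1=(1.1318, -1.0649, -1.3676)
step 12: x0=(1.2731, -0.4742, 0.7256) x1=(1.1540, -1.0588, -1.3083)
step 13: x0=(1.3115, -0.4497, 0.7518) x1=(1.1764, -1.0522, -1.2472)
step 14: x0=(1.3498, -0.4255, 0.7770) x1=(1.1989, -1.0450, -1.1844)
step 15: x0=(1.3880, -0.4016, 0.8013) x1=(1.2215, -1.0374, -1.1199)
step 16: x0=(1.4262, -0.3779, 0.8246) x1=(1.2442, -1.0292, -1.0539)
step 17: x0=(1.4643, -0.3546, 0.8472) x1=(1.2671, -1.0205, -0.9864)
step 18: x0=(1.5023, -0.3315, 0.8690) x1=(1.2901, -1.0113, -0.9177)
step 19: x0=(1.5403, -0.3087, 0.8902) x1=(1.3133, -1.0017, -0.8477)
step 20: x0=(1.5781, -0.2861, 0.9108) x1=(1.3365, -0.9917, -0.7767)
step 21: x0=(1.6159, -0.2638, 0.9308) x1=(1.3600, -0.9812, -0.7048)
step 22: x0=(1.6536, -0.2416, 0.9504) x1=(1.3835, -0.9705, -0.6320)
step 23: x0=(1.6912, -0.2197, 0.9695) x1=(1.4072, -0.9594, -0.5586)
step 24: x0=(1.7288, -0.1979, 0.9884) x1=(1.4310, -0.9480, -0.4846)
step 25: x0=(1.7664, -0.1762, 1.0070) x1=(1.4549, -0.9364, -0.4102)
step 26: x0=(1.8039, -0.1545, 1.0255) x1=(1.4788, -0.9247, -0.3355)
step 27: x0=(1.8413, -0.1330, 1.0438) x1=(1.5028, -0.9128, -0.2606)
step 28: x0=(1.8788, -0.1115, 1.0621) x1=(1.5267, -0.9009, -0.1856)
step 29: x0=(1.9163, -0.0899, 1.0805) x1=(1.5507, -0.8891, -0.1106)
step 30: x0=(1.9537, -0.0684, 1.0989) x1=(1.5747, -0.8773, -0.0358)
step 31: x0=(1.9913, -0.0467, 1.1174) x1=(1.5985, -0.8657, 0.0388)
step 32: x0=(2.0289, -0.0249, 1.1361) x1=(1.6223, -0.8543, 0.1131)
step 33: x0=(2.0665, -0.0029, 1.1550) x1=(1.6459, -0.8431, 0.1870)
step 34: x0=(2.1043, 0.0192, 1.1741) x1=(1.6694, -0.8324, 0.2605)
step 35: x0=(2.1422, 0.0417, 1.1935) x1=(1.6926, -0.8221, 0.3335)
step 36: x0=(2.1803, 0.0644, 1.2132) x1=(1.7155, -0.8123, 0.4061)
step 37: x0=(2.2185, 0.0874, 1.2332) x1=(1.7382, -0.8031, 0.4781)
step 38: x0=(2.2569, 0.1108, 1.2535) x1=(1.7605, -0.7944, 0.5496)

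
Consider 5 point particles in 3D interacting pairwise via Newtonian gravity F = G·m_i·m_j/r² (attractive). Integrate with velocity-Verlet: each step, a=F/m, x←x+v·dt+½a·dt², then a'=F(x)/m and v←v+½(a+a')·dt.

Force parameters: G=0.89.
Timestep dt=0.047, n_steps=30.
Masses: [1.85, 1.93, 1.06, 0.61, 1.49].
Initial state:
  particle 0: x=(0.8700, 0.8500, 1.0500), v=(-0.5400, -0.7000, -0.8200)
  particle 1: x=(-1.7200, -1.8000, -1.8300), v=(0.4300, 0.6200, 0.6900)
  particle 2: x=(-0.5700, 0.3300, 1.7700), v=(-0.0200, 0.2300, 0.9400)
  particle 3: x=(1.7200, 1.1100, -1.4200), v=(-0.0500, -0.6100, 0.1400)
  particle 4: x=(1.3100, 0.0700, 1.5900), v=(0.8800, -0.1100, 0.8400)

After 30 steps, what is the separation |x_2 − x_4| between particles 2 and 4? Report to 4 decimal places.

step 0: x0=(0.8700, 0.8500, 1.0500) x1=(-1.7200, -1.8000, -1.8300) x2=(-0.5700, 0.3300, 1.7700) x3=(1.7200, 1.1100, -1.4200) x4=(1.3100, 0.0700, 1.5900)
step 1: x0=(0.8449, 0.8159, 1.0122) x1=(-1.6997, -1.7707, -1.7974) x2=(-0.5700, 0.3409, 1.8138) x3=(1.7174, 1.0812, -1.4130) x4=(1.3503, 0.0661, 1.6285)
step 2: x0=(0.8202, 0.7799, 0.9758) x1=(-1.6791, -1.7413, -1.7646) x2=(-0.5682, 0.3520, 1.8566) x3=(1.7144, 1.0521, -1.4051) x4=(1.3886, 0.0643, 1.6652)
step 3: x0=(0.7960, 0.7423, 0.9408) x1=(-1.6583, -1.7115, -1.7314) x2=(-0.5647, 0.3632, 1.8985) x3=(1.7110, 1.0227, -1.3964) x4=(1.4250, 0.0644, 1.7000)
step 4: x0=(0.7723, 0.7032, 0.9073) x1=(-1.6372, -1.6816, -1.6980) x2=(-0.5594, 0.3745, 1.9394) x3=(1.7071, 0.9930, -1.3868) x4=(1.4594, 0.0659, 1.7331)
step 5: x0=(0.7490, 0.6629, 0.8751) x1=(-1.6158, -1.6513, -1.6642) x2=(-0.5525, 0.3858, 1.9793) x3=(1.7027, 0.9630, -1.3763) x4=(1.4919, 0.0686, 1.7644)
step 6: x0=(0.7261, 0.6216, 0.8442) x1=(-1.5942, -1.6209, -1.6302) x2=(-0.5441, 0.3971, 2.0181) x3=(1.6979, 0.9328, -1.3649) x4=(1.5227, 0.0724, 1.7941)
step 7: x0=(0.7037, 0.5795, 0.8146) x1=(-1.5723, -1.5901, -1.5958) x2=(-0.5341, 0.4084, 2.0557) x3=(1.6925, 0.9022, -1.3526) x4=(1.5517, 0.0771, 1.8223)
step 8: x0=(0.6815, 0.5367, 0.7862) x1=(-1.5501, -1.5591, -1.5611) x2=(-0.5227, 0.4196, 2.0923) x3=(1.6867, 0.8713, -1.3394) x4=(1.5791, 0.0824, 1.8490)
step 9: x0=(0.6598, 0.4933, 0.7589) x1=(-1.5276, -1.5279, -1.5260) x2=(-0.5100, 0.4307, 2.1277) x3=(1.6803, 0.8401, -1.3252) x4=(1.6049, 0.0883, 1.8743)
step 10: x0=(0.6383, 0.4495, 0.7327) x1=(-1.5048, -1.4963, -1.4907) x2=(-0.4958, 0.4417, 2.1619) x3=(1.6733, 0.8086, -1.3101) x4=(1.6292, 0.0947, 1.8982)
step 11: x0=(0.6171, 0.4052, 0.7075) x1=(-1.4816, -1.4645, -1.4549) x2=(-0.4804, 0.4525, 2.1949) x3=(1.6658, 0.7768, -1.2940) x4=(1.6520, 0.1014, 1.9209)
step 12: x0=(0.5962, 0.3607, 0.6832) x1=(-1.4581, -1.4324, -1.4188) x2=(-0.4638, 0.4630, 2.2268) x3=(1.6577, 0.7447, -1.2770) x4=(1.6734, 0.1085, 1.9425)
step 13: x0=(0.5756, 0.3159, 0.6597) x1=(-1.4343, -1.4000, -1.3823) x2=(-0.4460, 0.4733, 2.2575) x3=(1.6490, 0.7122, -1.2590) x4=(1.6935, 0.1158, 1.9628)
step 14: x0=(0.5551, 0.2709, 0.6371) x1=(-1.4101, -1.3673, -1.3455) x2=(-0.4271, 0.4834, 2.2871) x3=(1.6396, 0.6794, -1.2400) x4=(1.7122, 0.1232, 1.9821)
step 15: x0=(0.5350, 0.2257, 0.6153) x1=(-1.3854, -1.3342, -1.3082) x2=(-0.4071, 0.4931, 2.3154) x3=(1.6296, 0.6462, -1.2200) x4=(1.7297, 0.1308, 2.0004)
step 16: x0=(0.5150, 0.1805, 0.5941) x1=(-1.3604, -1.3009, -1.2705) x2=(-0.3861, 0.5025, 2.3426) x3=(1.6189, 0.6127, -1.1990) x4=(1.7459, 0.1385, 2.0176)
step 17: x0=(0.4951, 0.1351, 0.5735) x1=(-1.3349, -1.2672, -1.2324) x2=(-0.3640, 0.5116, 2.3687) x3=(1.6075, 0.5788, -1.1770) x4=(1.7609, 0.1463, 2.0340)
step 18: x0=(0.4755, 0.0897, 0.5535) x1=(-1.3090, -1.2331, -1.1938) x2=(-0.3411, 0.5203, 2.3936) x3=(1.5954, 0.5446, -1.1539) x4=(1.7747, 0.1541, 2.0494)
step 19: x0=(0.4560, 0.0442, 0.5340) x1=(-1.2825, -1.1987, -1.1547) x2=(-0.3171, 0.5287, 2.4174) x3=(1.5825, 0.5099, -1.1297) x4=(1.7873, 0.1619, 2.0640)
step 20: x0=(0.4366, -0.0012, 0.5148) x1=(-1.2556, -1.1640, -1.1151) x2=(-0.2923, 0.5366, 2.4401) x3=(1.5688, 0.4749, -1.1045) x4=(1.7989, 0.1697, 2.0777)
step 21: x0=(0.4173, -0.0467, 0.4961) x1=(-1.2281, -1.1288, -1.0750) x2=(-0.2667, 0.5441, 2.4617) x3=(1.5542, 0.4394, -1.0781) x4=(1.8093, 0.1774, 2.0907)
step 22: x0=(0.3980, -0.0922, 0.4776) x1=(-1.1999, -1.0932, -1.0343) x2=(-0.2402, 0.5512, 2.4822) x3=(1.5388, 0.4035, -1.0507) x4=(1.8186, 0.1851, 2.1029)
step 23: x0=(0.3788, -0.1376, 0.4593) x1=(-1.1712, -1.0573, -0.9930) x2=(-0.2128, 0.5579, 2.5016) x3=(1.5224, 0.3672, -1.0221) x4=(1.8268, 0.1927, 2.1143)
step 24: x0=(0.3596, -0.1831, 0.4412) x1=(-1.1417, -1.0209, -0.9511) x2=(-0.1847, 0.5641, 2.5200) x3=(1.5051, 0.3305, -0.9923) x4=(1.8340, 0.2003, 2.1250)
step 25: x0=(0.3403, -0.2285, 0.4231) x1=(-1.1115, -0.9840, -0.9084) x2=(-0.1557, 0.5699, 2.5373) x3=(1.4868, 0.2932, -0.9614) x4=(1.8401, 0.2078, 2.1351)
step 26: x0=(0.3209, -0.2738, 0.4049) x1=(-1.0804, -0.9468, -0.8651) x2=(-0.1260, 0.5752, 2.5535) x3=(1.4674, 0.2555, -0.9293) x4=(1.8451, 0.2152, 2.1445)
step 27: x0=(0.3014, -0.3192, 0.3867) x1=(-1.0485, -0.9090, -0.8209) x2=(-0.0955, 0.5801, 2.5687) x3=(1.4469, 0.2173, -0.8959) x4=(1.8491, 0.2225, 2.1532)
step 28: x0=(0.2816, -0.3645, 0.3682) x1=(-1.0155, -0.8708, -0.7759) x2=(-0.0643, 0.5845, 2.5829) x3=(1.4252, 0.1785, -0.8613) x4=(1.8521, 0.2297, 2.1613)
step 29: x0=(0.2614, -0.4098, 0.3494) x1=(-0.9815, -0.8321, -0.7299) x2=(-0.0323, 0.5884, 2.5960) x3=(1.4022, 0.1392, -0.8255) x4=(1.8540, 0.2367, 2.1689)
step 30: x0=(0.2409, -0.4550, 0.3301) x1=(-0.9462, -0.7929, -0.6829) x2=(0.0005, 0.5918, 2.6082) x3=(1.3779, 0.0993, -0.7883) x4=(1.8548, 0.2437, 2.1758)

1.9356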